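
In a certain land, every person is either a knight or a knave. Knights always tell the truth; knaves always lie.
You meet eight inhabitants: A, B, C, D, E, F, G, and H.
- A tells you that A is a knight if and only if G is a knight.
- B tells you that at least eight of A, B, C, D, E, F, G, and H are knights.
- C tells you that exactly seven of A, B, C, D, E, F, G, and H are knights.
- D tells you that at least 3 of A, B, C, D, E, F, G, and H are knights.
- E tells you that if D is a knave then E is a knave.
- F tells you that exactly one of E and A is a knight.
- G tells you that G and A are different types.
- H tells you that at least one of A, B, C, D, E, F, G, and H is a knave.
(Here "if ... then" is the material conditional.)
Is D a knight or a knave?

D is a knight.

Consistent assignments: {A=knave, B=knave, C=knave, D=knight, E=knight, F=knight, G=knight, H=knight}
In every consistent assignment, D is a knight.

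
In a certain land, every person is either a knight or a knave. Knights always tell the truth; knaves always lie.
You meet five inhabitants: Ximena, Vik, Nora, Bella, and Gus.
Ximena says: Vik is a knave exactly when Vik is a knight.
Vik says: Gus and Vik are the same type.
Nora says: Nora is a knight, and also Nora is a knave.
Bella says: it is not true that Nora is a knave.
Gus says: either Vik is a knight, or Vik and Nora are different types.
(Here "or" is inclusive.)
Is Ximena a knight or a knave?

Ximena is a knave.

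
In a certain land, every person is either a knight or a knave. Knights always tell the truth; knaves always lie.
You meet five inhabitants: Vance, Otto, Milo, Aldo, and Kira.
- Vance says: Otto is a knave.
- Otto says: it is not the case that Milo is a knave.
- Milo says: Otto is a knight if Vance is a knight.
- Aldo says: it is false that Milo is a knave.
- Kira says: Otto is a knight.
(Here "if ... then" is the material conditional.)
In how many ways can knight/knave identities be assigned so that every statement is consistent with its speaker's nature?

2

Consistent assignments:
  Vance=knight, Otto=knave, Milo=knave, Aldo=knave, Kira=knave
  Vance=knave, Otto=knight, Milo=knight, Aldo=knight, Kira=knight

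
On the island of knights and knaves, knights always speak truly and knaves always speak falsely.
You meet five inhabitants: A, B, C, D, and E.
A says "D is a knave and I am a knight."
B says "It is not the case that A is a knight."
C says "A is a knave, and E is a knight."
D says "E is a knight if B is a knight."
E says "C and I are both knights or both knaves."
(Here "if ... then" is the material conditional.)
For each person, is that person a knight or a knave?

A is a knave, B is a knight, C is a knight, D is a knight, and E is a knight.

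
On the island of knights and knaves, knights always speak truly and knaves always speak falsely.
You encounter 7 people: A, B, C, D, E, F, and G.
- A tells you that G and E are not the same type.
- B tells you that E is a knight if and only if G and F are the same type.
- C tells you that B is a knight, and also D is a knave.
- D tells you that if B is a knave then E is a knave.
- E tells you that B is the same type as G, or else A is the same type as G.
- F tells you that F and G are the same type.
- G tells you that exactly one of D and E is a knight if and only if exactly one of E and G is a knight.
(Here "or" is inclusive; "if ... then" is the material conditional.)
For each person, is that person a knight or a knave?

Knights: B, D, E, F, and G. Knaves: A and C.

Since A is a knave, "G and E are not the same type" needs to be False, which holds.
As a knight, B's statement "E is a knight if and only if G and F are the same type" should be true; it is.
Since C is a knave, "B is a knight, and also D is a knave" needs to be False, which holds.
D is a knight, and the claim "if B is a knave then E is a knave" is indeed true.
E is a knight; "B is the same type as G, or else A is the same type as G" is true, as required.
F is a knight, and the claim "F and G are the same type" is indeed true.
G is a knight, and the claim "exactly one of D and E is a knight if and only if exactly one of E and G is a knight" is indeed true.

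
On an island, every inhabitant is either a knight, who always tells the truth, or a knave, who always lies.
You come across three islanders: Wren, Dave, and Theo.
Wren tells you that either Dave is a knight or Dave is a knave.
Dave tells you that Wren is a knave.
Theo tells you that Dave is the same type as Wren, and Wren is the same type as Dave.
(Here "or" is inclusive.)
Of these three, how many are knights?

1

The unique consistent assignment is Wren=knight, Dave=knave, Theo=knave.
That has 1 knight.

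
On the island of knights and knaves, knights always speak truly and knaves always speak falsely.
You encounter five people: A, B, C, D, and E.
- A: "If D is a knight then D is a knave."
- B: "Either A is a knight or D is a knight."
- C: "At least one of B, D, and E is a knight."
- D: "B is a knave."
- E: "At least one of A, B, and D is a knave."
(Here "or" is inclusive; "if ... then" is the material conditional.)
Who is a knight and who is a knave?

A is a knight, B is a knight, C is a knight, D is a knave, and E is a knight.

As a knight, A's statement "if D is a knight then D is a knave" should be true; it is.
As a knight, B's statement "either A is a knight or D is a knight" should be true; it is.
As a knight, C's statement "at least one of B, D, and E is a knight" should be true; it is.
D (knave): "B is a knave" — False. ✓
E is a knight; "at least one of A, B, and D is a knave" is true, as required.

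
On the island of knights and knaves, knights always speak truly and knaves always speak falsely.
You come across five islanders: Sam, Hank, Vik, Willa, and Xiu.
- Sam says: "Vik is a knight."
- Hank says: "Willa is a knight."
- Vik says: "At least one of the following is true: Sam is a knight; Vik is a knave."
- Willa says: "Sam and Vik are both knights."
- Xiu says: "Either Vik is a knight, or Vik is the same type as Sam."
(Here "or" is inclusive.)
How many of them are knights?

The unique consistent assignment is Sam=knight, Hank=knight, Vik=knight, Willa=knight, Xiu=knight.
That has 5 knights.

5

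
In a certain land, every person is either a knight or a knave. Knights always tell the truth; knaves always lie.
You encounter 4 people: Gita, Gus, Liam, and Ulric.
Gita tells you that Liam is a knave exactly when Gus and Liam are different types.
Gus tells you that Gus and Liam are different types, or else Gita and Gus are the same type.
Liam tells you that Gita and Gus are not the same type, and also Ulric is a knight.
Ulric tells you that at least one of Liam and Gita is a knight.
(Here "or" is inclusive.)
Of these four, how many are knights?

The unique consistent assignment is Gita=knight, Gus=knight, Liam=knave, Ulric=knight.
That has 3 knights.

3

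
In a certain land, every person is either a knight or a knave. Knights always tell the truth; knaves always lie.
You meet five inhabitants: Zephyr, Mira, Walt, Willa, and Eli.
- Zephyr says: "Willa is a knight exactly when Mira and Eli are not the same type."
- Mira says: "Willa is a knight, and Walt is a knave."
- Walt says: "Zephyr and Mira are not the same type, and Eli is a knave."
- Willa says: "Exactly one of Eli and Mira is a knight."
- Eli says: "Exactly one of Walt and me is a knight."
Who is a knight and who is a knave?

Zephyr is a knight, Mira is a knight, Walt is a knave, Willa is a knight, and Eli is a knave.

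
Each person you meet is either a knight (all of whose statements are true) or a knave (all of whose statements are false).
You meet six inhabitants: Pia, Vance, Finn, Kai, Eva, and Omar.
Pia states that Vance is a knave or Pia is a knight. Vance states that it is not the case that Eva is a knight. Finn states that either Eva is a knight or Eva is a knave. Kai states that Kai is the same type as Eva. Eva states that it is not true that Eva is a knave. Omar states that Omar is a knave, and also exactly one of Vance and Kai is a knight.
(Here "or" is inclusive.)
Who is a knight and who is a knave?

Knights: Pia, Finn, and Eva. Knaves: Vance, Kai, and Omar.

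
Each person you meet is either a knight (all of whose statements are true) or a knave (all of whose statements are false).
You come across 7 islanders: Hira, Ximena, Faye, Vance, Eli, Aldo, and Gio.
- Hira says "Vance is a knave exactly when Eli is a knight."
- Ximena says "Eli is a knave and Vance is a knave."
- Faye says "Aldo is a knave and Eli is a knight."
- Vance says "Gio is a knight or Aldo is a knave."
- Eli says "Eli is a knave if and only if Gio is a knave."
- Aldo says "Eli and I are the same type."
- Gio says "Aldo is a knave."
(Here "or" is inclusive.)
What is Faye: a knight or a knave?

Faye is a knight.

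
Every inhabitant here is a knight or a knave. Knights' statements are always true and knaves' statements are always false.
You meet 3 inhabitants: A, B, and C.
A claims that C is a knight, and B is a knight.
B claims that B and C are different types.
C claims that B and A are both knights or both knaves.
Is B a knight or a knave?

B is a knight.

Consistent assignments: {A=knave, B=knight, C=knave}
In every consistent assignment, B is a knight.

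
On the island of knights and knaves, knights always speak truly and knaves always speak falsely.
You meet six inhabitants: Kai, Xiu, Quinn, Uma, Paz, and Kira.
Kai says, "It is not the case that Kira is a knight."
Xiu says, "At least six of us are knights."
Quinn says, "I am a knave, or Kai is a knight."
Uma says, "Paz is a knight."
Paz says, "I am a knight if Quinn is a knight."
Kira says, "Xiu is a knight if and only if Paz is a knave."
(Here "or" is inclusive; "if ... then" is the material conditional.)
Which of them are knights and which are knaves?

As a knight, Kai's statement "it is not the case that Kira is a knight" should be true; it is.
As a knave, Xiu's statement "at least six of us are knights" should be False; it is.
Quinn is a knight, so "I am a knave, or Kai is a knight" must be true — and it is.
Uma is a knave, so "Paz is a knight" must be False — and it is.
Paz (knave): "I am a knight if Quinn is a knight" — False. ✓
Kira is a knave, so "Xiu is a knight if and only if Paz is a knave" must be False — and it is.

Knights: Kai and Quinn. Knaves: Xiu, Uma, Paz, and Kira.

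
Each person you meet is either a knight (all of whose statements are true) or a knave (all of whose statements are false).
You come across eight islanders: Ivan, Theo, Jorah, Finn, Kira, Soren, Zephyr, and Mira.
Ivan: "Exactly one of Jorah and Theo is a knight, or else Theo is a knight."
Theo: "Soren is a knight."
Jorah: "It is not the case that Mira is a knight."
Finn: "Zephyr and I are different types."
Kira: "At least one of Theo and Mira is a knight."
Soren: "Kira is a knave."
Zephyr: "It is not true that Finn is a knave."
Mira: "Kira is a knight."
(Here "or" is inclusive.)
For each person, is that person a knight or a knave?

Ivan is a knave, Theo is a knave, Jorah is a knave, Finn is a knave, Kira is a knight, Soren is a knave, Zephyr is a knave, and Mira is a knight.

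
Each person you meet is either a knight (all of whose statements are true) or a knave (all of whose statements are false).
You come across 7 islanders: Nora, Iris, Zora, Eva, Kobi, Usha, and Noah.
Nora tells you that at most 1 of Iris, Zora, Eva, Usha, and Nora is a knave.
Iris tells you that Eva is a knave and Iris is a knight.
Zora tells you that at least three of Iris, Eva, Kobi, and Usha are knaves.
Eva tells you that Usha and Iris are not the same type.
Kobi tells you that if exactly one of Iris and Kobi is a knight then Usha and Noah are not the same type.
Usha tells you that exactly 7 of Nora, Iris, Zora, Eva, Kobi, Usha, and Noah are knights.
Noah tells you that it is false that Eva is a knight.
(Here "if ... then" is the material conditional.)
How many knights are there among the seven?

The unique consistent assignment is Nora=knave, Iris=knave, Zora=knight, Eva=knave, Kobi=knight, Usha=knave, Noah=knight.
That has 3 knights.

3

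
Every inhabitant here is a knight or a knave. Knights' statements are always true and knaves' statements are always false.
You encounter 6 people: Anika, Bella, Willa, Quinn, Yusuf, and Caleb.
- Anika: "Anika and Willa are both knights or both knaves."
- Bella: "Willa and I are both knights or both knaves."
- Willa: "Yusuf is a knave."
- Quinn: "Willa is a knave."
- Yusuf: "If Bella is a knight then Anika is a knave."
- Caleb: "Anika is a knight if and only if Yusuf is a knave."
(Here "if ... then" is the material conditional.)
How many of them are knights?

The unique consistent assignment is Anika=knight, Bella=knight, Willa=knight, Quinn=knave, Yusuf=knave, Caleb=knight.
That has 4 knights.

4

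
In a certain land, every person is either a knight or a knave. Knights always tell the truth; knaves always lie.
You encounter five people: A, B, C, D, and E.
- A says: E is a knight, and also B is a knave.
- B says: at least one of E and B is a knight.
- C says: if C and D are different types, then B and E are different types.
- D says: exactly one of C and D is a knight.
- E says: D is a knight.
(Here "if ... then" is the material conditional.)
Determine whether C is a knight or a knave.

C is a knave.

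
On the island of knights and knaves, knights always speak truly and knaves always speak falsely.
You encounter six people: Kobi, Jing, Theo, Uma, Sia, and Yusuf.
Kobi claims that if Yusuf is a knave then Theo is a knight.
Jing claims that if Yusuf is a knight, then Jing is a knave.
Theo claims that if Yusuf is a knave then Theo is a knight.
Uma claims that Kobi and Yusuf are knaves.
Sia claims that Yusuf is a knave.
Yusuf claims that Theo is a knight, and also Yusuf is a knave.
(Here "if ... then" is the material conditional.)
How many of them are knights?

3

The unique consistent assignment is Kobi=knave, Jing=knight, Theo=knave, Uma=knight, Sia=knight, Yusuf=knave.
That has 3 knights.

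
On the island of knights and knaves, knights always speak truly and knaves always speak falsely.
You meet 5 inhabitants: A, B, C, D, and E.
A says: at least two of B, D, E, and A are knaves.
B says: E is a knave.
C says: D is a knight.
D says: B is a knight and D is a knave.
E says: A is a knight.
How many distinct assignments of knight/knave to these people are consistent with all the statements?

1

Consistent assignments:
  A=knight, B=knave, C=knave, D=knave, E=knight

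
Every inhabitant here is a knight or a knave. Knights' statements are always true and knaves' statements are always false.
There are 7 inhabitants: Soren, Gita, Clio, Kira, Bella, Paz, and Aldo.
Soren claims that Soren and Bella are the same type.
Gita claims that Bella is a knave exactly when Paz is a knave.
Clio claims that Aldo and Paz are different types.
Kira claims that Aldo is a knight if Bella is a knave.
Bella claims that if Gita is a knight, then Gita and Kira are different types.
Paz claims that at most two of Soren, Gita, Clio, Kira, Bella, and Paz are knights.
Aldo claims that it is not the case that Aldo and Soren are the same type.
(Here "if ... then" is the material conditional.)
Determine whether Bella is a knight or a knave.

Bella is a knight.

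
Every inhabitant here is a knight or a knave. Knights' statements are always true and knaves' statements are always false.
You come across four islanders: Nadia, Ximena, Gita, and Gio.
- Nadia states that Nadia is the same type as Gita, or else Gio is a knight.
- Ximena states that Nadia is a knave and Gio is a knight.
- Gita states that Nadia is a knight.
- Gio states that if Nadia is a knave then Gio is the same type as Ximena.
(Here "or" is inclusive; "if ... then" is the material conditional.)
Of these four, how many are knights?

The unique consistent assignment is Nadia=knight, Ximena=knave, Gita=knight, Gio=knight.
That has 3 knights.

3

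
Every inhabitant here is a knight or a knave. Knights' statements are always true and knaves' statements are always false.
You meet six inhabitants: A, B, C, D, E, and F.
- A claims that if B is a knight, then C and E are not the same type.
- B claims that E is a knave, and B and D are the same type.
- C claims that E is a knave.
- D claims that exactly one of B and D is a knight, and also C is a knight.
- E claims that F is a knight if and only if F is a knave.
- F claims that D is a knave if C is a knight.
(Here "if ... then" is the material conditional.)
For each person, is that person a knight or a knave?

A (knight): "if B is a knight, then C and E are not the same type" — true. ✓
B is a knave, and the claim "E is a knave, and B and D are the same type" is indeed false.
C is a knight; "E is a knave" is true, as required.
Since D is a knight, "exactly one of B and D is a knight, and also C is a knight" needs to be true, which holds.
E is a knave, and the claim "F is a knight if and only if F is a knave" is indeed false.
Since F is a knave, "D is a knave if C is a knight" needs to be false, which holds.

Knights: A, C, and D. Knaves: B, E, and F.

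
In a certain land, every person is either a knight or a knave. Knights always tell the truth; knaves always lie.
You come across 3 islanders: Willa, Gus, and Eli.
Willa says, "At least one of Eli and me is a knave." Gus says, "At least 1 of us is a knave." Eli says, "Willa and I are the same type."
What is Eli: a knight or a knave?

Consistent assignments: {Willa=knight, Gus=knight, Eli=knave}
In every consistent assignment, Eli is a knave.

Eli is a knave.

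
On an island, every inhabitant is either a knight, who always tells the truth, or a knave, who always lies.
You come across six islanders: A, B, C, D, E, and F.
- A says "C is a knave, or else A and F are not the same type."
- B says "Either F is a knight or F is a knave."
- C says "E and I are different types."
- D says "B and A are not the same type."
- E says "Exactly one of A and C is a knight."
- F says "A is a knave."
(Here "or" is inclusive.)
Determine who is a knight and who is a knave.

A is a knight, B is a knight, C is a knight, D is a knave, E is a knave, and F is a knave.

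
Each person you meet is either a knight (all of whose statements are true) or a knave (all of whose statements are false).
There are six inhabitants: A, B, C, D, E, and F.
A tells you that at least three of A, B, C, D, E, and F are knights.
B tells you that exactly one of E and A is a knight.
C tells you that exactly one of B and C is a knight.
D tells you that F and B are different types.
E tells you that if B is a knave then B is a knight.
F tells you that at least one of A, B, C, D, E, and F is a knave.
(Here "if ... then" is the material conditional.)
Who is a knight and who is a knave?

A is a knave, B is a knave, C is a knave, D is a knight, E is a knave, and F is a knight.

A is a knave; "at least three of A, B, C, D, E, and F are knights" is False, as required.
B (knave): "exactly one of E and A is a knight" — False. ✓
Since C is a knave, "exactly one of B and C is a knight" needs to be False, which holds.
As a knight, D's statement "F and B are different types" should be True; it is.
E is a knave; "if B is a knave then B is a knight" is False, as required.
Since F is a knight, "at least one of A, B, C, D, E, and F is a knave" needs to be True, which holds.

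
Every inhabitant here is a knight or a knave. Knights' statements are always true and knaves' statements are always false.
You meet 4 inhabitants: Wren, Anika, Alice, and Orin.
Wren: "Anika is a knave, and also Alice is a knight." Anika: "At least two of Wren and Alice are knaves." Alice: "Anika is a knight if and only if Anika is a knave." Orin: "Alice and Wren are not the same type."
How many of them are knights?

The unique consistent assignment is Wren=knave, Anika=knight, Alice=knave, Orin=knave.
That has 1 knight.

1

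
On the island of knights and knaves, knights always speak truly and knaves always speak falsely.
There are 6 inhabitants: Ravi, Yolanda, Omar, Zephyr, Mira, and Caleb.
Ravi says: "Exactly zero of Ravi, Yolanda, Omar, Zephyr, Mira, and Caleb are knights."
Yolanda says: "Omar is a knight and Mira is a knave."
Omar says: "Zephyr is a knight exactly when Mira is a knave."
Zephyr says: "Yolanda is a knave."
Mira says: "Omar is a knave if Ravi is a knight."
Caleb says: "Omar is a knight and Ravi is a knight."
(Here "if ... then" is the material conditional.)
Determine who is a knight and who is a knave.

Ravi (knave): "exactly zero of Ravi, Yolanda, Omar, Zephyr, Mira, and Caleb are knights" — false. ✓
As a knave, Yolanda's statement "Omar is a knight and Mira is a knave" should be false; it is.
Omar is a knave, so "Zephyr is a knight exactly when Mira is a knave" must be false — and it is.
Zephyr is a knight, and the claim "Yolanda is a knave" is indeed true.
Mira is a knight, so "Omar is a knave if Ravi is a knight" must be true — and it is.
Since Caleb is a knave, "Omar is a knight and Ravi is a knight" needs to be false, which holds.

Ravi is a knave, Yolanda is a knave, Omar is a knave, Zephyr is a knight, Mira is a knight, and Caleb is a knave.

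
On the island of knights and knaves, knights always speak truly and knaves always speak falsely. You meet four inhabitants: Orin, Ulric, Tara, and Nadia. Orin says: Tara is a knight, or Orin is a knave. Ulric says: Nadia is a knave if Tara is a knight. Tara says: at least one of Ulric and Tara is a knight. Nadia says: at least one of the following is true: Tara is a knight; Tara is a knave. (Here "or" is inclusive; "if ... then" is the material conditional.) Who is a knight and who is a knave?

Orin (knight): "Tara is a knight, or Orin is a knave" — true. ✓
Ulric (knave): "Nadia is a knave if Tara is a knight" — false. ✓
Tara (knight): "at least one of Ulric and Tara is a knight" — true. ✓
Nadia is a knight, so "at least one of the following is true: Tara is a knight; Tara is a knave" must be true — and it is.

Knights: Orin, Tara, and Nadia. Knaves: Ulric.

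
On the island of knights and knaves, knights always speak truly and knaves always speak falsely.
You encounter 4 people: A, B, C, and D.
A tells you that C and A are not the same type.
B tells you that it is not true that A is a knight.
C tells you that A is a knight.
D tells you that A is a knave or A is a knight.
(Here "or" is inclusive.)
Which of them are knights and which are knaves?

A is a knave, and the claim "C and A are not the same type" is indeed False.
Since B is a knight, "it is not true that A is a knight" needs to be true, which holds.
C is a knave, and the claim "A is a knight" is indeed False.
D is a knight; "A is a knave or A is a knight" is true, as required.

Knights: B and D. Knaves: A and C.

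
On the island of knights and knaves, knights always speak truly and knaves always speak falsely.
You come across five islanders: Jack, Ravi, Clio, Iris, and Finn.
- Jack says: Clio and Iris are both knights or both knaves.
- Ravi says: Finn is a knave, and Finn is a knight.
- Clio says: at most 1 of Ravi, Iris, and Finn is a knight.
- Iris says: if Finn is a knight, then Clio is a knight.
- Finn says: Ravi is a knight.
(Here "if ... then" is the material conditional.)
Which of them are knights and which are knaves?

Jack is a knight, Ravi is a knave, Clio is a knight, Iris is a knight, and Finn is a knave.

Since Jack is a knight, "Clio and Iris are both knights or both knaves" needs to be True, which holds.
Since Ravi is a knave, "Finn is a knave, and Finn is a knight" needs to be false, which holds.
Clio is a knight, and the claim "at most 1 of Ravi, Iris, and Finn is a knight" is indeed True.
Since Iris is a knight, "if Finn is a knight, then Clio is a knight" needs to be True, which holds.
Finn (knave): "Ravi is a knight" — false. ✓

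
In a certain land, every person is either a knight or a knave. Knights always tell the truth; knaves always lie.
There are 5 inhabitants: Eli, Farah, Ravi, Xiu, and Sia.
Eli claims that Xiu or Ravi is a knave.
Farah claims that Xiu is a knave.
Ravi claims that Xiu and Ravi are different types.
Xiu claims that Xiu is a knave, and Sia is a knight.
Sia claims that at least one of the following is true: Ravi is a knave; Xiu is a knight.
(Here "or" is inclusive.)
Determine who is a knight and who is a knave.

Eli is a knight, Farah is a knight, Ravi is a knight, Xiu is a knave, and Sia is a knave.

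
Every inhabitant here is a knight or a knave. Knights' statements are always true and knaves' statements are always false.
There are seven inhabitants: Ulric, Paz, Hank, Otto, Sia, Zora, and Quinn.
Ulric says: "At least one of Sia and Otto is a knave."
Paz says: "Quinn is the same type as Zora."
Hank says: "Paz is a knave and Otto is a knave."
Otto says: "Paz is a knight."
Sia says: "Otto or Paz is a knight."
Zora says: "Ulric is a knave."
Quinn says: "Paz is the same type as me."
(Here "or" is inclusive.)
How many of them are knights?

The unique consistent assignment is Ulric=knave, Paz=knight, Hank=knave, Otto=knight, Sia=knight, Zora=knight, Quinn=knight.
That has 5 knights.

5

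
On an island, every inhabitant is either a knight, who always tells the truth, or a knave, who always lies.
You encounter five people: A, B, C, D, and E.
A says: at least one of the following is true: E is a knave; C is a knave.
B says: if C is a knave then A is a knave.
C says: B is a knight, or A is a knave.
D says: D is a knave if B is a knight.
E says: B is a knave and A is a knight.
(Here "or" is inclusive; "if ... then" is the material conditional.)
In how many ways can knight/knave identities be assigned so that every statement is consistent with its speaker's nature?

1

Consistent assignments:
  A=knight, B=knave, C=knave, D=knight, E=knight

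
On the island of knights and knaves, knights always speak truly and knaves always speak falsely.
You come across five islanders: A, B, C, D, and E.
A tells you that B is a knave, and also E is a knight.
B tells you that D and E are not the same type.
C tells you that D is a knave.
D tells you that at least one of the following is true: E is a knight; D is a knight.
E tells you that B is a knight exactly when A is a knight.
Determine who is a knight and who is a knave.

Suppose A is a knight. Then A's statement "B is a knave, and also E is a knight" would have to be true. Checking the 16 ways to assign the others, none is consistent with every speaker.
(For instance, with B=knight, C=knave, D=knight, E=knave, A's claim "B is a knave, and also E is a knight" comes out false where it would need to be true.)
So A must be a knave, making "B is a knave, and also E is a knight" false. Taking A=knave, B=knight, C=knave, D=knight, E=knave, each remaining statement checks out:
  B (knight): "D and E are not the same type" — true. ✓
  C (knave): "D is a knave" — false. ✓
  D (knight): "at least one of the following is true: E is a knight; D is a knight" — true. ✓
  E (knave): "B is a knight exactly when A is a knight" — false. ✓
This is the unique consistent assignment.

A is a knave, B is a knight, C is a knave, D is a knight, and E is a knave.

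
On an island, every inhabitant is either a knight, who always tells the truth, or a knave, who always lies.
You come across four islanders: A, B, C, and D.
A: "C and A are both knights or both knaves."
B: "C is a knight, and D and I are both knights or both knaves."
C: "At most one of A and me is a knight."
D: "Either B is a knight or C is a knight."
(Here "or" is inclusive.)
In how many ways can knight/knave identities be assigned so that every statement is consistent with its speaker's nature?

Consistent assignments:
  A=knave, B=knight, C=knight, D=knight
  A=knave, B=knave, C=knight, D=knight

2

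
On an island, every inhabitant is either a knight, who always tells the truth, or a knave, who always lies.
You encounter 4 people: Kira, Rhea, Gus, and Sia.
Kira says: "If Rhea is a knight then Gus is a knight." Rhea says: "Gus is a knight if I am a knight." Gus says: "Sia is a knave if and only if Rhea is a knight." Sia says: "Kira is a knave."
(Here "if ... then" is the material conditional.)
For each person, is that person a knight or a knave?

Suppose Kira is a knave. Then Kira's statement "if Rhea is a knight then Gus is a knight" would have to be false. Checking the 8 ways to assign the others, none is consistent with every speaker.
(For instance, with Rhea=knight, Gus=knight, Sia=knave, Kira's claim "if Rhea is a knight then Gus is a knight" comes out true where it would need to be false.)
So Kira must be a knight, making "if Rhea is a knight then Gus is a knight" true. Taking Kira=knight, Rhea=knight, Gus=knight, Sia=knave, each remaining statement checks out:
  Rhea (knight): "Gus is a knight if I am a knight" — true. ✓
  Gus (knight): "Sia is a knave if and only if Rhea is a knight" — true. ✓
  Sia (knave): "Kira is a knave" — false. ✓
This is the unique consistent assignment.

Kira is a knight, Rhea is a knight, Gus is a knight, and Sia is a knave.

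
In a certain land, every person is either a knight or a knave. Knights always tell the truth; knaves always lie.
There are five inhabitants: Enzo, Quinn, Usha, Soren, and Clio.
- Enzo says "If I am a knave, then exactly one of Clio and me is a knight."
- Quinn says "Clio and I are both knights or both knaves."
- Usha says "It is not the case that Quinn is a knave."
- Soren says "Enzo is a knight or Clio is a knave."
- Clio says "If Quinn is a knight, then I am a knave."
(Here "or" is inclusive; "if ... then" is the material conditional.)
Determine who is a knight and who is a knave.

Enzo is a knight, Quinn is a knave, Usha is a knave, Soren is a knight, and Clio is a knight.

Suppose Enzo is a knave. Then Enzo's statement "if I am a knave, then exactly one of Clio and me is a knight" would have to be false. Checking the 16 ways to assign the others, none is consistent with every speaker.
(For instance, with Quinn=knave, Usha=knave, Soren=knight, Clio=knight, Enzo's claim "if I am a knave, then exactly one of Clio and me is a knight" comes out true where it would need to be false.)
So Enzo must be a knight, making "if I am a knave, then exactly one of Clio and me is a knight" true. Taking Enzo=knight, Quinn=knave, Usha=knave, Soren=knight, Clio=knight, each remaining statement checks out:
  Quinn (knave): "Clio and I are both knights or both knaves" — false. ✓
  Usha (knave): "it is not the case that Quinn is a knave" — false. ✓
  Soren (knight): "Enzo is a knight or Clio is a knave" — true. ✓
  Clio (knight): "if Quinn is a knight, then I am a knave" — true. ✓
This is the unique consistent assignment.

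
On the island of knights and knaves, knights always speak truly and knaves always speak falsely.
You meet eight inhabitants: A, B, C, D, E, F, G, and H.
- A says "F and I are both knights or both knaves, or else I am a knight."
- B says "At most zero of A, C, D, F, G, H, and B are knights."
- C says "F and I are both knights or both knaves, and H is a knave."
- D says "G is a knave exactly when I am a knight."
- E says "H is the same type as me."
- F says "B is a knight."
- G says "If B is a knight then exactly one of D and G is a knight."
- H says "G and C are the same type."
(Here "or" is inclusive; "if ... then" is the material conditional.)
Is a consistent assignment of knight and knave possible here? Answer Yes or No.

No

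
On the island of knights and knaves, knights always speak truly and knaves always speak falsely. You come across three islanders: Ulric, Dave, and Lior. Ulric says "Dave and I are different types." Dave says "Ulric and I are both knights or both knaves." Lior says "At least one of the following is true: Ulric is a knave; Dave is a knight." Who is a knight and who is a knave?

Ulric (knight): "Dave and I are different types" — true. ✓
Dave (knave): "Ulric and I are both knights or both knaves" — false. ✓
As a knave, Lior's statement "at least one of the following is true: Ulric is a knave; Dave is a knight" should be false; it is.

Knights: Ulric. Knaves: Dave and Lior.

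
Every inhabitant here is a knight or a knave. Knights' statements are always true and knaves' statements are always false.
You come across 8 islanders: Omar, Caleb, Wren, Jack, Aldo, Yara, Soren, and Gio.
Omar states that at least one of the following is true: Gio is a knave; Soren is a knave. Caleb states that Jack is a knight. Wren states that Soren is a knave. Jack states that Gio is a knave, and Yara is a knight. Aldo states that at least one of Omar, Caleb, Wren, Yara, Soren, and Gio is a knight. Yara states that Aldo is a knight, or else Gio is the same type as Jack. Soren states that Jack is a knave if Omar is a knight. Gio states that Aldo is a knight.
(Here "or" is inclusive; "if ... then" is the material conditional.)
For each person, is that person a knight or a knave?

Omar is a knave, so "at least one of the following is true: Gio is a knave; Soren is a knave" must be False — and it is.
Caleb is a knave; "Jack is a knight" is False, as required.
Wren is a knave, so "Soren is a knave" must be False — and it is.
Jack is a knave; "Gio is a knave, and Yara is a knight" is False, as required.
Aldo is a knight, so "at least one of Omar, Caleb, Wren, Yara, Soren, and Gio is a knight" must be True — and it is.
Yara is a knight, so "Aldo is a knight, or else Gio is the same type as Jack" must be True — and it is.
Soren is a knight; "Jack is a knave if Omar is a knight" is True, as required.
Gio (knight): "Aldo is a knight" — True. ✓

Knights: Aldo, Yara, Soren, and Gio. Knaves: Omar, Caleb, Wren, and Jack.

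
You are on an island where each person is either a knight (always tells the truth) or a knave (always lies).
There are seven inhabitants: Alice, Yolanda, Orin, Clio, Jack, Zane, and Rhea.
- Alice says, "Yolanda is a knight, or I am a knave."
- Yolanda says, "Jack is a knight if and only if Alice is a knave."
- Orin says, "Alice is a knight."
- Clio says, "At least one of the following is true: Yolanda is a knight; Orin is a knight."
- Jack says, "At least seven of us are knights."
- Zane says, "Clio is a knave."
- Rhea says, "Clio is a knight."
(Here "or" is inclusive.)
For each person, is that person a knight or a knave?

Alice is a knight; "Yolanda is a knight, or I am a knave" is true, as required.
Yolanda is a knight, so "Jack is a knight if and only if Alice is a knave" must be true — and it is.
Orin (knight): "Alice is a knight" — true. ✓
Clio is a knight; "at least one of the following is true: Yolanda is a knight; Orin is a knight" is true, as required.
As a knave, Jack's statement "at least seven of us are knights" should be False; it is.
Zane (knave): "Clio is a knave" — False. ✓
Since Rhea is a knight, "Clio is a knight" needs to be true, which holds.

Knights: Alice, Yolanda, Orin, Clio, and Rhea. Knaves: Jack and Zane.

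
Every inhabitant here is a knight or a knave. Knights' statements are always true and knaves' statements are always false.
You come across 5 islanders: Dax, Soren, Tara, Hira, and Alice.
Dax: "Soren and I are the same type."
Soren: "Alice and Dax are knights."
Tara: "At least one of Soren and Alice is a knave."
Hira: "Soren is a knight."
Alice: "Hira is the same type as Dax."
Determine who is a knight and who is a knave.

Dax is a knight, Soren is a knight, Tara is a knave, Hira is a knight, and Alice is a knight.

Dax is a knight, so "Soren and I are the same type" must be true — and it is.
Soren (knight): "Alice and Dax are knights" — true. ✓
Tara is a knave, so "at least one of Soren and Alice is a knave" must be False — and it is.
Hira is a knight; "Soren is a knight" is true, as required.
Alice (knight): "Hira is the same type as Dax" — true. ✓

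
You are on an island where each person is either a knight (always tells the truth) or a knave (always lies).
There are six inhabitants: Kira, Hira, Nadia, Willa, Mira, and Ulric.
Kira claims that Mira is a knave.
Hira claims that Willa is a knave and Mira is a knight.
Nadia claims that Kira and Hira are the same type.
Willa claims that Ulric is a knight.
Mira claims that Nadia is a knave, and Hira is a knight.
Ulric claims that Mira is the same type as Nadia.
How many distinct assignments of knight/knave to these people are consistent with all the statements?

Consistent assignments:
  Kira=knight, Hira=knave, Nadia=knave, Willa=knight, Mira=knave, Ulric=knight
  Kira=knave, Hira=knight, Nadia=knave, Willa=knave, Mira=knight, Ulric=knave

2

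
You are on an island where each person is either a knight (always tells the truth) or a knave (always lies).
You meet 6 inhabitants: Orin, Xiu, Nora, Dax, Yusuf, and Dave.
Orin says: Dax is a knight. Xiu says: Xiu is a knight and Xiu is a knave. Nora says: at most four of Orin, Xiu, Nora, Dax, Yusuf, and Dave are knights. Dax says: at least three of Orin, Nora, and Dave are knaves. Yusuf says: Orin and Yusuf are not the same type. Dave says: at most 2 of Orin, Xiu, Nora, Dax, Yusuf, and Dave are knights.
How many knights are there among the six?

2

The unique consistent assignment is Orin=knave, Xiu=knave, Nora=knight, Dax=knave, Yusuf=knave, Dave=knight.
That has 2 knights.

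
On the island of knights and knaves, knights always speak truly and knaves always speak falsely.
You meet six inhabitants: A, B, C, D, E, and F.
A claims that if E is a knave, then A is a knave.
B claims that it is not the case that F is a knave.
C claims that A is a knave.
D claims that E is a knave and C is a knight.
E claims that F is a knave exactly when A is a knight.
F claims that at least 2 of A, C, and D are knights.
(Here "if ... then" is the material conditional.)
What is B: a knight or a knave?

Consistent assignments: {A=knight, B=knave, C=knave, D=knave, E=knight, F=knave}
In every consistent assignment, B is a knave.

B is a knave.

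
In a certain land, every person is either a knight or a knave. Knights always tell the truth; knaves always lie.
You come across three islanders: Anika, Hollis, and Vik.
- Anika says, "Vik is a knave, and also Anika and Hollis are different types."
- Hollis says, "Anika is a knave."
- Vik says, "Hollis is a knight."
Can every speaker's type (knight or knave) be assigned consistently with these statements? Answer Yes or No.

Yes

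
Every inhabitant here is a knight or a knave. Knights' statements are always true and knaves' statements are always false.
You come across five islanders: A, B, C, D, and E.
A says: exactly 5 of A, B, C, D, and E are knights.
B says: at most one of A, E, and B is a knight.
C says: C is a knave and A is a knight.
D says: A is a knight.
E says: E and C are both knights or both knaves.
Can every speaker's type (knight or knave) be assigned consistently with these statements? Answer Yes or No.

No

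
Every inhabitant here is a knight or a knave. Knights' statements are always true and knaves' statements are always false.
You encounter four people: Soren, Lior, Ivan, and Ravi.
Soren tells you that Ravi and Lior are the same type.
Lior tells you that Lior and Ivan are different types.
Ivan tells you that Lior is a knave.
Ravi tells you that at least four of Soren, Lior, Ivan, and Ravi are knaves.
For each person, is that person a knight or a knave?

Soren is a knave, Lior is a knight, Ivan is a knave, and Ravi is a knave.

As a knave, Soren's statement "Ravi and Lior are the same type" should be false; it is.
Lior is a knight, so "Lior and Ivan are different types" must be true — and it is.
Ivan is a knave, so "Lior is a knave" must be false — and it is.
Since Ravi is a knave, "at least four of Soren, Lior, Ivan, and Ravi are knaves" needs to be false, which holds.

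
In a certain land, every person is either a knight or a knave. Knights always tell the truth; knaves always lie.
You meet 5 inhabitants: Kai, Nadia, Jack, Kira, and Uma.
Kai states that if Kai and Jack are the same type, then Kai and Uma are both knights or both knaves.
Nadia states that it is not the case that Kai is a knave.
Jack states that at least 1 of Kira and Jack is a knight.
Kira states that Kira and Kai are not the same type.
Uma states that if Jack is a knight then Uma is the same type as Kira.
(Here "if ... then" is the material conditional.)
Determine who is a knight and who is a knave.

Kai is a knave, Nadia is a knave, Jack is a knave, Kira is a knave, and Uma is a knight.

Kai is a knave; "if Kai and Jack are the same type, then Kai and Uma are both knights or both knaves" is false, as required.
Nadia (knave): "it is not the case that Kai is a knave" — false. ✓
Jack is a knave, so "at least 1 of Kira and Jack is a knight" must be false — and it is.
Kira (knave): "Kira and Kai are not the same type" — false. ✓
Uma is a knight; "if Jack is a knight then Uma is the same type as Kira" is true, as required.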